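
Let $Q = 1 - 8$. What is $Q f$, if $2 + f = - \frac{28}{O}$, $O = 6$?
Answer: $\frac{140}{3} \approx 46.667$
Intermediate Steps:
$Q = -7$ ($Q = 1 - 8 = -7$)
$f = - \frac{20}{3}$ ($f = -2 - \frac{28}{6} = -2 - \frac{14}{3} = - \frac{20}{3} \approx -6.6667$)
$Q f = \left(-7\right) \left(- \frac{20}{3}\right) = \frac{140}{3}$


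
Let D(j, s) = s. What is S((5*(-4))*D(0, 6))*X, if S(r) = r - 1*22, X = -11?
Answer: 1562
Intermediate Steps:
S(r) = -22 + r (S(r) = r - 22 = -22 + r)
S((5*(-4))*D(0, 6))*X = (-22 + (5*(-4))*6)*(-11) = (-22 - 20*6)*(-11) = (-22 - 120)*(-11) = -142*(-11) = 1562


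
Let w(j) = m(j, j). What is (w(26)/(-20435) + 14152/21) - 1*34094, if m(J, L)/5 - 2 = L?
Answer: -2868347102/85827 ≈ -33420.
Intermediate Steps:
m(J, L) = 10 + 5*L
w(j) = 10 + 5*j
(w(26)/(-20435) + 14152/21) - 1*34094 = ((10 + 5*26)/(-20435) + 14152/21) - 1*34094 = ((10 + 130)*(-1/20435) + 14152*(1/21)) - 34094 = (140*(-1/20435) + 14152/21) - 34094 = (-28/4087 + 14152/21) - 34094 = 57838636/85827 - 34094 = -2868347102/85827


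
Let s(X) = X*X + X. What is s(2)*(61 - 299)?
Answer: -1428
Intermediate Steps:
s(X) = X + X² (s(X) = X² + X = X + X²)
s(2)*(61 - 299) = (2*(1 + 2))*(61 - 299) = (2*3)*(-238) = 6*(-238) = -1428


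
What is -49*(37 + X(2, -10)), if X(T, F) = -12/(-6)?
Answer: -1911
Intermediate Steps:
X(T, F) = 2 (X(T, F) = -12*(-1/6) = 2)
-49*(37 + X(2, -10)) = -49*(37 + 2) = -49*39 = -1911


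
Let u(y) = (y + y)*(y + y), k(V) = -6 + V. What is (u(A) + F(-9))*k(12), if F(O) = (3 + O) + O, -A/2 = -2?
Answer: 294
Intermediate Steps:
A = 4 (A = -2*(-2) = 4)
F(O) = 3 + 2*O
u(y) = 4*y**2 (u(y) = (2*y)*(2*y) = 4*y**2)
(u(A) + F(-9))*k(12) = (4*4**2 + (3 + 2*(-9)))*(-6 + 12) = (4*16 + (3 - 18))*6 = (64 - 15)*6 = 49*6 = 294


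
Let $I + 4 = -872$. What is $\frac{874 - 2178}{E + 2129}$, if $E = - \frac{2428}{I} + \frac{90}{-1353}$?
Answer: $- \frac{32198694}{52636597} \approx -0.61172$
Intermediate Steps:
$I = -876$ ($I = -4 - 872 = -876$)
$E = \frac{267187}{98769}$ ($E = - \frac{2428}{-876} + \frac{90}{-1353} = \left(-2428\right) \left(- \frac{1}{876}\right) + 90 \left(- \frac{1}{1353}\right) = \frac{607}{219} - \frac{30}{451} = \frac{267187}{98769} \approx 2.7052$)
$\frac{874 - 2178}{E + 2129} = \frac{874 - 2178}{\frac{267187}{98769} + 2129} = - \frac{1304}{\frac{210546388}{98769}} = \left(-1304\right) \frac{98769}{210546388} = - \frac{32198694}{52636597}$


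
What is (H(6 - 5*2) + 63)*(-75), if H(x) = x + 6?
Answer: -4875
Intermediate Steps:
H(x) = 6 + x
(H(6 - 5*2) + 63)*(-75) = ((6 + (6 - 5*2)) + 63)*(-75) = ((6 + (6 - 10)) + 63)*(-75) = ((6 - 4) + 63)*(-75) = (2 + 63)*(-75) = 65*(-75) = -4875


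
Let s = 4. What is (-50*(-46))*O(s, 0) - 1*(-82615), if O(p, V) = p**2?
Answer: 119415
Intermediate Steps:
(-50*(-46))*O(s, 0) - 1*(-82615) = -50*(-46)*4**2 - 1*(-82615) = 2300*16 + 82615 = 36800 + 82615 = 119415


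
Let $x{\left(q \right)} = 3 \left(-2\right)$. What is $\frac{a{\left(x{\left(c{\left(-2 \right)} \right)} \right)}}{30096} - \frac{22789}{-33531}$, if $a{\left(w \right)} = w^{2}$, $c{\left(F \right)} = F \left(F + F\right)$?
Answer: $\frac{19085135}{28031916} \approx 0.68084$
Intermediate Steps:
$c{\left(F \right)} = 2 F^{2}$ ($c{\left(F \right)} = F 2 F = 2 F^{2}$)
$x{\left(q \right)} = -6$
$\frac{a{\left(x{\left(c{\left(-2 \right)} \right)} \right)}}{30096} - \frac{22789}{-33531} = \frac{\left(-6\right)^{2}}{30096} - \frac{22789}{-33531} = 36 \cdot \frac{1}{30096} - - \frac{22789}{33531} = \frac{1}{836} + \frac{22789}{33531} = \frac{19085135}{28031916}$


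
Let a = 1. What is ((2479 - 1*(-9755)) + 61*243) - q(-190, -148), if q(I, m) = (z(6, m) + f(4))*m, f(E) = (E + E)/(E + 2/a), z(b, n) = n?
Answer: 16051/3 ≈ 5350.3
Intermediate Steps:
f(E) = 2*E/(2 + E) (f(E) = (E + E)/(E + 2/1) = (2*E)/(E + 2*1) = (2*E)/(E + 2) = (2*E)/(2 + E) = 2*E/(2 + E))
q(I, m) = m*(4/3 + m) (q(I, m) = (m + 2*4/(2 + 4))*m = (m + 2*4/6)*m = (m + 2*4*(⅙))*m = (m + 4/3)*m = (4/3 + m)*m = m*(4/3 + m))
((2479 - 1*(-9755)) + 61*243) - q(-190, -148) = ((2479 - 1*(-9755)) + 61*243) - (-148)*(4 + 3*(-148))/3 = ((2479 + 9755) + 14823) - (-148)*(4 - 444)/3 = (12234 + 14823) - (-148)*(-440)/3 = 27057 - 1*65120/3 = 27057 - 65120/3 = 16051/3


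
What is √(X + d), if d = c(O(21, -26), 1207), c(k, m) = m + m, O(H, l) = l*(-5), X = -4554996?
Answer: I*√4552582 ≈ 2133.7*I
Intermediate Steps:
O(H, l) = -5*l
c(k, m) = 2*m
d = 2414 (d = 2*1207 = 2414)
√(X + d) = √(-4554996 + 2414) = √(-4552582) = I*√4552582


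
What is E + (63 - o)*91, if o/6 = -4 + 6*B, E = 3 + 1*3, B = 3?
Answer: -1905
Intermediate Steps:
E = 6 (E = 3 + 3 = 6)
o = 84 (o = 6*(-4 + 6*3) = 6*(-4 + 18) = 6*14 = 84)
E + (63 - o)*91 = 6 + (63 - 1*84)*91 = 6 + (63 - 84)*91 = 6 - 21*91 = 6 - 1911 = -1905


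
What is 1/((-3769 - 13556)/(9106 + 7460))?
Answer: -502/525 ≈ -0.95619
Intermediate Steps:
1/((-3769 - 13556)/(9106 + 7460)) = 1/(-17325/16566) = 1/(-17325*1/16566) = 1/(-525/502) = -502/525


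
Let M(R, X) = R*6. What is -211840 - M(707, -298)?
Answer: -216082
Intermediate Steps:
M(R, X) = 6*R
-211840 - M(707, -298) = -211840 - 6*707 = -211840 - 1*4242 = -211840 - 4242 = -216082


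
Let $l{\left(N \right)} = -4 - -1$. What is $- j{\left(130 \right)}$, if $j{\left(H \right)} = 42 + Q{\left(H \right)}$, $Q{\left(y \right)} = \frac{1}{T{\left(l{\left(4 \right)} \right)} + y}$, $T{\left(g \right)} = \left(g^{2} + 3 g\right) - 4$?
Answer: $- \frac{5293}{126} \approx -42.008$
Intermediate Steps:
$l{\left(N \right)} = -3$ ($l{\left(N \right)} = -4 + 1 = -3$)
$T{\left(g \right)} = -4 + g^{2} + 3 g$
$Q{\left(y \right)} = \frac{1}{-4 + y}$ ($Q{\left(y \right)} = \frac{1}{\left(-4 + \left(-3\right)^{2} + 3 \left(-3\right)\right) + y} = \frac{1}{\left(-4 + 9 - 9\right) + y} = \frac{1}{-4 + y}$)
$j{\left(H \right)} = 42 + \frac{1}{-4 + H}$
$- j{\left(130 \right)} = - \frac{-167 + 42 \cdot 130}{-4 + 130} = - \frac{-167 + 5460}{126} = - \frac{5293}{126}$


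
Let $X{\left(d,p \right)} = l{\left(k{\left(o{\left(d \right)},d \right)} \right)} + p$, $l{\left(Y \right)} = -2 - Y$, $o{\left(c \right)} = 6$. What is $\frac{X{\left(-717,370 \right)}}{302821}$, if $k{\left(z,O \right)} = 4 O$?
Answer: $\frac{3236}{302821} \approx 0.010686$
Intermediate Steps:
$X{\left(d,p \right)} = -2 + p - 4 d$ ($X{\left(d,p \right)} = \left(-2 - 4 d\right) + p = -2 + p - 4 d$)
$\frac{X{\left(-717,370 \right)}}{302821} = \frac{-2 + 370 - -2868}{302821} = \left(-2 + 370 + 2868\right) \frac{1}{302821} = 3236 \cdot \frac{1}{302821} = \frac{3236}{302821}$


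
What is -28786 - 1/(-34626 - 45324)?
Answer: -2301440699/79950 ≈ -28786.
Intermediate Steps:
-28786 - 1/(-34626 - 45324) = -28786 - 1/(-79950) = -28786 - 1*(-1/79950) = -28786 + 1/79950 = -2301440699/79950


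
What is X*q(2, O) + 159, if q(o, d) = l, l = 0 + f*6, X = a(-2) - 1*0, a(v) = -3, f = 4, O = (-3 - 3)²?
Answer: 87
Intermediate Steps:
O = 36 (O = (-6)² = 36)
X = -3 (X = -3 - 1*0 = -3 + 0 = -3)
l = 24 (l = 0 + 4*6 = 0 + 24 = 24)
q(o, d) = 24
X*q(2, O) + 159 = -3*24 + 159 = -72 + 159 = 87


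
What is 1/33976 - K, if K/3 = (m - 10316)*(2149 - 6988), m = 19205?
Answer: 4384317843289/33976 ≈ 1.2904e+8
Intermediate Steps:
K = -129041613 (K = 3*((19205 - 10316)*(2149 - 6988)) = 3*(8889*(-4839)) = 3*(-43013871) = -129041613)
1/33976 - K = 1/33976 - 1*(-129041613) = 1/33976 + 129041613 = 4384317843289/33976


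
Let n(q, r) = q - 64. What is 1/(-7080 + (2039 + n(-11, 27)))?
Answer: -1/5116 ≈ -0.00019547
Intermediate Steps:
n(q, r) = -64 + q
1/(-7080 + (2039 + n(-11, 27))) = 1/(-7080 + (2039 + (-64 - 11))) = 1/(-7080 + (2039 - 75)) = 1/(-7080 + 1964) = 1/(-5116) = -1/5116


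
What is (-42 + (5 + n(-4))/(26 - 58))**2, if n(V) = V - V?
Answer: 1819801/1024 ≈ 1777.1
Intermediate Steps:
n(V) = 0
(-42 + (5 + n(-4))/(26 - 58))**2 = (-42 + (5 + 0)/(26 - 58))**2 = (-42 + 5/(-32))**2 = (-42 + 5*(-1/32))**2 = (-42 - 5/32)**2 = (-1349/32)**2 = 1819801/1024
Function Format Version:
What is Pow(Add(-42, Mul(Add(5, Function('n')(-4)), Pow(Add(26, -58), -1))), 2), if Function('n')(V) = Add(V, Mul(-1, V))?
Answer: Rational(1819801, 1024) ≈ 1777.1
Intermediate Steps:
Function('n')(V) = 0
Pow(Add(-42, Mul(Add(5, Function('n')(-4)), Pow(Add(26, -58), -1))), 2) = Pow(Add(-42, Mul(Add(5, 0), Pow(Add(26, -58), -1))), 2) = Pow(Add(-42, Mul(5, Pow(-32, -1))), 2) = Pow(Add(-42, Mul(5, Rational(-1, 32))), 2) = Pow(Add(-42, Rational(-5, 32)), 2) = Pow(Rational(-1349, 32), 2) = Rational(1819801, 1024)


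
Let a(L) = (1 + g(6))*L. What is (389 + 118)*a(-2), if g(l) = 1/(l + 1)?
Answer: -8112/7 ≈ -1158.9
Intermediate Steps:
g(l) = 1/(1 + l)
a(L) = 8*L/7 (a(L) = (1 + 1/(1 + 6))*L = (1 + 1/7)*L = (1 + ⅐)*L = 8*L/7)
(389 + 118)*a(-2) = (389 + 118)*((8/7)*(-2)) = 507*(-16/7) = -8112/7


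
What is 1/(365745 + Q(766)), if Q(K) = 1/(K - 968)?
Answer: 202/73880489 ≈ 2.7341e-6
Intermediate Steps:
Q(K) = 1/(-968 + K)
1/(365745 + Q(766)) = 1/(365745 + 1/(-968 + 766)) = 1/(365745 + 1/(-202)) = 1/(365745 - 1/202) = 1/(73880489/202) = 202/73880489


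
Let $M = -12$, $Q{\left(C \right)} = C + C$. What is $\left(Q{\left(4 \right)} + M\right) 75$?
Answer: $-300$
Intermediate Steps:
$Q{\left(C \right)} = 2 C$
$\left(Q{\left(4 \right)} + M\right) 75 = \left(2 \cdot 4 - 12\right) 75 = \left(8 - 12\right) 75 = \left(-4\right) 75 = -300$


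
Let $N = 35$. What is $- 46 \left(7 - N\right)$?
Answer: $1288$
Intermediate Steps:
$- 46 \left(7 - N\right) = - 46 \left(7 - 35\right) = \left(-46\right) \left(-28\right) = 1288$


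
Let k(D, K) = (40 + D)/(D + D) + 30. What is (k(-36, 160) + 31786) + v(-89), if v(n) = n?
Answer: 571085/18 ≈ 31727.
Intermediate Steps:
k(D, K) = 30 + (40 + D)/(2*D) (k(D, K) = (40 + D)/((2*D)) + 30 = (40 + D)*(1/(2*D)) + 30 = (40 + D)/(2*D) + 30 = 30 + (40 + D)/(2*D))
(k(-36, 160) + 31786) + v(-89) = ((61/2 + 20/(-36)) + 31786) - 89 = ((61/2 + 20*(-1/36)) + 31786) - 89 = ((61/2 - 5/9) + 31786) - 89 = (539/18 + 31786) - 89 = 572687/18 - 89 = 571085/18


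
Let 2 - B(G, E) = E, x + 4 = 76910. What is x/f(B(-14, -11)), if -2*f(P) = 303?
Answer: -153812/303 ≈ -507.63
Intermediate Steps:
x = 76906 (x = -4 + 76910 = 76906)
B(G, E) = 2 - E
f(P) = -303/2 (f(P) = -½*303 = -303/2)
x/f(B(-14, -11)) = 76906/(-303/2) = 76906*(-2/303) = -153812/303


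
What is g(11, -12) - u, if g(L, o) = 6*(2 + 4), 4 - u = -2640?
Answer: -2608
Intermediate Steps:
u = 2644 (u = 4 - 1*(-2640) = 4 + 2640 = 2644)
g(L, o) = 36 (g(L, o) = 6*6 = 36)
g(11, -12) - u = 36 - 1*2644 = 36 - 2644 = -2608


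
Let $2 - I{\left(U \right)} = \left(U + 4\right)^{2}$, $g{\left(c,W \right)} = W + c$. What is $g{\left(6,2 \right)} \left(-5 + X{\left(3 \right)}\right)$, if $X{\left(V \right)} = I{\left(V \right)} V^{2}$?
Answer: $-3424$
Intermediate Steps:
$I{\left(U \right)} = 2 - \left(4 + U\right)^{2}$ ($I{\left(U \right)} = 2 - \left(U + 4\right)^{2} = 2 - \left(4 + U\right)^{2}$)
$X{\left(V \right)} = V^{2} \left(2 - \left(4 + V\right)^{2}\right)$ ($X{\left(V \right)} = \left(2 - \left(4 + V\right)^{2}\right) V^{2} = V^{2} \left(2 - \left(4 + V\right)^{2}\right)$)
$g{\left(6,2 \right)} \left(-5 + X{\left(3 \right)}\right) = \left(2 + 6\right) \left(-5 + 3^{2} \left(2 - \left(4 + 3\right)^{2}\right)\right) = 8 \left(-5 + 9 \left(2 - 7^{2}\right)\right) = 8 \left(-5 + 9 \left(2 - 49\right)\right) = 8 \left(-5 + 9 \left(-47\right)\right) = 8 \left(-5 - 423\right) = 8 \left(-428\right) = -3424$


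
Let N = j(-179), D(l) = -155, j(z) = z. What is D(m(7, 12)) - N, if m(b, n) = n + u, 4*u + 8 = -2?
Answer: 24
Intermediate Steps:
u = -5/2 (u = -2 + (¼)*(-2) = -2 - ½ = -5/2 ≈ -2.5000)
m(b, n) = -5/2 + n (m(b, n) = n - 5/2 = -5/2 + n)
N = -179
D(m(7, 12)) - N = -155 - 1*(-179) = -155 + 179 = 24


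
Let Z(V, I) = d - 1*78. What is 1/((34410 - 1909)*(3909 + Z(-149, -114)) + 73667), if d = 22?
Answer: 1/125300020 ≈ 7.9808e-9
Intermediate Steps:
Z(V, I) = -56 (Z(V, I) = 22 - 1*78 = 22 - 78 = -56)
1/((34410 - 1909)*(3909 + Z(-149, -114)) + 73667) = 1/((34410 - 1909)*(3909 - 56) + 73667) = 1/(32501*3853 + 73667) = 1/(125226353 + 73667) = 1/125300020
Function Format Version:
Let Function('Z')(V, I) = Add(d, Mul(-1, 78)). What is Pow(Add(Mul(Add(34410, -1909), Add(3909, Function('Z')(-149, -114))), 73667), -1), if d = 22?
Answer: Rational(1, 125300020) ≈ 7.9808e-9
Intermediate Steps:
Function('Z')(V, I) = -56 (Function('Z')(V, I) = Add(22, Mul(-1, 78)) = Add(22, -78) = -56)
Pow(Add(Mul(Add(34410, -1909), Add(3909, Function('Z')(-149, -114))), 73667), -1) = Pow(Add(Mul(Add(34410, -1909), Add(3909, -56)), 73667), -1) = Pow(Add(Mul(32501, 3853), 73667), -1) = Pow(Add(125226353, 73667), -1) = Pow(125300020, -1) = Rational(1, 125300020)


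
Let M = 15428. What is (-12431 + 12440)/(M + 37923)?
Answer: 9/53351 ≈ 0.00016869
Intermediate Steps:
(-12431 + 12440)/(M + 37923) = (-12431 + 12440)/(15428 + 37923) = 9/53351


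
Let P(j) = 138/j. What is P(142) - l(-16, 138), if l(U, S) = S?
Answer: -9729/71 ≈ -137.03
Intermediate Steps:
P(142) - l(-16, 138) = 138/142 - 1*138 = 138*(1/142) - 138 = 69/71 - 138 = -9729/71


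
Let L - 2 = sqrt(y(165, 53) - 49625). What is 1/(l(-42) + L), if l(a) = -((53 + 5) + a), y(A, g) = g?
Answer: -7/24884 - 27*I*sqrt(17)/24884 ≈ -0.00028131 - 0.0044737*I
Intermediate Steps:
l(a) = -58 - a (l(a) = -(58 + a) = -58 - a)
L = 2 + 54*I*sqrt(17) (L = 2 + sqrt(53 - 49625) = 2 + sqrt(-49572) = 2 + 54*I*sqrt(17) ≈ 2.0 + 222.65*I)
1/(l(-42) + L) = 1/((-58 - 1*(-42)) + (2 + 54*I*sqrt(17))) = 1/((-58 + 42) + (2 + 54*I*sqrt(17))) = 1/(-16 + (2 + 54*I*sqrt(17))) = 1/(-14 + 54*I*sqrt(17))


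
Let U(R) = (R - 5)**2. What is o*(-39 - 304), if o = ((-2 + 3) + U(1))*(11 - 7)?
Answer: -23324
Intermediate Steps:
U(R) = (-5 + R)**2
o = 68 (o = ((-2 + 3) + (-5 + 1)**2)*(11 - 7) = (1 + (-4)**2)*4 = (1 + 16)*4 = 17*4 = 68)
o*(-39 - 304) = 68*(-39 - 304) = 68*(-343) = -23324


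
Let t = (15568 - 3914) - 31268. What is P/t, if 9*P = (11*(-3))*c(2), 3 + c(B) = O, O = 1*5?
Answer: 11/29421 ≈ 0.00037388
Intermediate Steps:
O = 5
c(B) = 2 (c(B) = -3 + 5 = 2)
t = -19614 (t = 11654 - 31268 = -19614)
P = -22/3 (P = ((11*(-3))*2)/9 = (-33*2)/9 = (⅑)*(-66) = -22/3 ≈ -7.3333)
P/t = -22/3/(-19614) = -22/3*(-1/19614) = 11/29421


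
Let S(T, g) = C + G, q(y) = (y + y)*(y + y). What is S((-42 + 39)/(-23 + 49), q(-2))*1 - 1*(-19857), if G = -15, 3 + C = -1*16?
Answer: 19823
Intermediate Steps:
C = -19 (C = -3 - 1*16 = -3 - 16 = -19)
q(y) = 4*y² (q(y) = (2*y)*(2*y) = 4*y²)
S(T, g) = -34 (S(T, g) = -19 - 15 = -34)
S((-42 + 39)/(-23 + 49), q(-2))*1 - 1*(-19857) = -34*1 - 1*(-19857) = -34 + 19857 = 19823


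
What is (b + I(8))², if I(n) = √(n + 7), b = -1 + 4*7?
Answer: (27 + √15)² ≈ 953.14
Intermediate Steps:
b = 27 (b = -1 + 28 = 27)
I(n) = √(7 + n)
(b + I(8))² = (27 + √(7 + 8))² = (27 + √15)²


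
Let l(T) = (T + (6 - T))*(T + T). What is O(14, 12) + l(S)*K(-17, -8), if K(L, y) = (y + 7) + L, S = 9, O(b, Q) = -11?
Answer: -1955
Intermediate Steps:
l(T) = 12*T (l(T) = 6*(2*T) = 12*T)
K(L, y) = 7 + L + y (K(L, y) = (7 + y) + L = 7 + L + y)
O(14, 12) + l(S)*K(-17, -8) = -11 + (12*9)*(7 - 17 - 8) = -11 + 108*(-18) = -11 - 1944 = -1955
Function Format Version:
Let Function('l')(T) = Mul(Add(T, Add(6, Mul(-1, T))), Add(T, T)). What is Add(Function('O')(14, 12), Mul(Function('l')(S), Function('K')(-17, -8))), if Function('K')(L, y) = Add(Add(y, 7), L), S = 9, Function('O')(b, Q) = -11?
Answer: -1955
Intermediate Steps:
Function('l')(T) = Mul(12, T) (Function('l')(T) = Mul(6, Mul(2, T)) = Mul(12, T))
Function('K')(L, y) = Add(7, L, y) (Function('K')(L, y) = Add(Add(7, y), L) = Add(7, L, y))
Add(Function('O')(14, 12), Mul(Function('l')(S), Function('K')(-17, -8))) = Add(-11, Mul(Mul(12, 9), Add(7, -17, -8))) = Add(-11, Mul(108, -18)) = Add(-11, -1944) = -1955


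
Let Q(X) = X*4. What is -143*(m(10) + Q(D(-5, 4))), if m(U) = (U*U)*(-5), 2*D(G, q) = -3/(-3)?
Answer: 71214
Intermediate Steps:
D(G, q) = ½ (D(G, q) = (-3/(-3))/2 = (-3*(-⅓))/2 = (½)*1 = ½)
m(U) = -5*U² (m(U) = U²*(-5) = -5*U²)
Q(X) = 4*X
-143*(m(10) + Q(D(-5, 4))) = -143*(-5*10² + 4*(½)) = -143*(-5*100 + 2) = -143*(-500 + 2) = -143*(-498) = 71214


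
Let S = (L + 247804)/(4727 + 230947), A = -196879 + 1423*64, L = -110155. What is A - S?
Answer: -8312032189/78558 ≈ -1.0581e+5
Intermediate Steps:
A = -105807 (A = -196879 + 91072 = -105807)
S = 45883/78558 (S = (-110155 + 247804)/(4727 + 230947) = 137649/235674 = 137649*(1/235674) = 45883/78558 ≈ 0.58407)
A - S = -105807 - 1*45883/78558 = -105807 - 45883/78558 = -8312032189/78558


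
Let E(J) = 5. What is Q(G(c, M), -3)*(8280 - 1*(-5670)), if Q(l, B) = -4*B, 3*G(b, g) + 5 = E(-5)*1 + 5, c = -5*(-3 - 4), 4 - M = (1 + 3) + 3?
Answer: 167400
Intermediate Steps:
M = -3 (M = 4 - ((1 + 3) + 3) = 4 - (4 + 3) = 4 - 1*7 = 4 - 7 = -3)
c = 35 (c = -5*(-7) = 35)
G(b, g) = 5/3 (G(b, g) = -5/3 + (5*1 + 5)/3 = -5/3 + (5 + 5)/3 = -5/3 + (⅓)*10 = -5/3 + 10/3 = 5/3)
Q(G(c, M), -3)*(8280 - 1*(-5670)) = (-4*(-3))*(8280 - 1*(-5670)) = 12*(8280 + 5670) = 12*13950 = 167400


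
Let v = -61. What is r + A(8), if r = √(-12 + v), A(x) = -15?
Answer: -15 + I*√73 ≈ -15.0 + 8.544*I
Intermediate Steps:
r = I*√73 (r = √(-12 - 61) = √(-73) = I*√73 ≈ 8.544*I)
r + A(8) = I*√73 - 15 = -15 + I*√73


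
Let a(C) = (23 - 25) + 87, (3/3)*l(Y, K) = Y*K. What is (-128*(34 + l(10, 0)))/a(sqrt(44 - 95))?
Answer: -256/5 ≈ -51.200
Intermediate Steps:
l(Y, K) = K*Y (l(Y, K) = Y*K = K*Y)
a(C) = 85 (a(C) = -2 + 87 = 85)
(-128*(34 + l(10, 0)))/a(sqrt(44 - 95)) = -128*(34 + 0*10)/85 = -128*(34 + 0)*(1/85) = -128*34*(1/85) = -4352*1/85 = -256/5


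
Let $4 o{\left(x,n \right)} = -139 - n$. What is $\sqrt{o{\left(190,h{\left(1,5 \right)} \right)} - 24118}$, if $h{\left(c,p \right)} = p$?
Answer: $i \sqrt{24154} \approx 155.42 i$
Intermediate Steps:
$o{\left(x,n \right)} = - \frac{139}{4} - \frac{n}{4}$ ($o{\left(x,n \right)} = \frac{-139 - n}{4} = - \frac{139}{4} - \frac{n}{4}$)
$\sqrt{o{\left(190,h{\left(1,5 \right)} \right)} - 24118} = \sqrt{\left(- \frac{139}{4} - \frac{5}{4}\right) - 24118} = \sqrt{-36 - 24118} = \sqrt{-24154} = i \sqrt{24154}$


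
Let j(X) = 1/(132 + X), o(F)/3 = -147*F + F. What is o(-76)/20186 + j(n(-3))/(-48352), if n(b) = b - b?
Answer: 106229720723/64418209152 ≈ 1.6491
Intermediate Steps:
o(F) = -438*F (o(F) = 3*(-147*F + F) = 3*(-146*F) = -438*F)
n(b) = 0
o(-76)/20186 + j(n(-3))/(-48352) = -438*(-76)/20186 + 1/((132 + 0)*(-48352)) = 33288*(1/20186) - 1/48352/132 = 16644/10093 + (1/132)*(-1/48352) = 16644/10093 - 1/6382464 = 106229720723/64418209152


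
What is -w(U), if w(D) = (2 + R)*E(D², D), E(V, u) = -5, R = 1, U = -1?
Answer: 15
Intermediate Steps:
w(D) = -15 (w(D) = (2 + 1)*(-5) = 3*(-5) = -15)
-w(U) = -1*(-15) = 15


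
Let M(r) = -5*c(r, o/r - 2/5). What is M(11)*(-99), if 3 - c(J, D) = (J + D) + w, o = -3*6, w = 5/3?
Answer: -3777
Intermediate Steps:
w = 5/3 (w = 5*(⅓) = 5/3 ≈ 1.6667)
o = -18
c(J, D) = 4/3 - D - J (c(J, D) = 3 - ((J + D) + 5/3) = 3 - ((D + J) + 5/3) = 3 - (5/3 + D + J) = 3 + (-5/3 - D - J) = 4/3 - D - J)
M(r) = -26/3 - 90/r + 5*r (M(r) = -5*(4/3 - (-18/r - 2/5) - r) = -5*(4/3 - (-18/r - 2*⅕) - r) = -5*(4/3 - (-18/r - ⅖) - r) = -5*(4/3 - (-⅖ - 18/r) - r) = -5*(4/3 + (⅖ + 18/r) - r) = -5*(26/15 - r + 18/r) = -26/3 - 90/r + 5*r)
M(11)*(-99) = (-26/3 - 90/11 + 5*11)*(-99) = (-26/3 - 90*1/11 + 55)*(-99) = (-26/3 - 90/11 + 55)*(-99) = (1259/33)*(-99) = -3777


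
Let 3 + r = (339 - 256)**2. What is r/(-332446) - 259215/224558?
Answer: -43860648139/37326704434 ≈ -1.1750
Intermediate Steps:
r = 6886 (r = -3 + (339 - 256)**2 = -3 + 83**2 = -3 + 6889 = 6886)
r/(-332446) - 259215/224558 = 6886/(-332446) - 259215/224558 = 6886*(-1/332446) - 259215*1/224558 = -3443/166223 - 259215/224558 = -43860648139/37326704434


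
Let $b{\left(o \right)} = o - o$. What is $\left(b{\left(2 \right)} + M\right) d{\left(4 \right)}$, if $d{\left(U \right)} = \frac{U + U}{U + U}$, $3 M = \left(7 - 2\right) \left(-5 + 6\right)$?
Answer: $\frac{5}{3} \approx 1.6667$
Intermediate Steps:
$M = \frac{5}{3}$ ($M = \frac{\left(7 - 2\right) \left(-5 + 6\right)}{3} = \frac{5 \cdot 1}{3} = \frac{1}{3} \cdot 5 = \frac{5}{3} \approx 1.6667$)
$b{\left(o \right)} = 0$
$d{\left(U \right)} = 1$ ($d{\left(U \right)} = \frac{2 U}{2 U} = 2 U \frac{1}{2 U} = 1$)
$\left(b{\left(2 \right)} + M\right) d{\left(4 \right)} = \left(0 + \frac{5}{3}\right) 1 = \frac{5}{3} \cdot 1 = \frac{5}{3}$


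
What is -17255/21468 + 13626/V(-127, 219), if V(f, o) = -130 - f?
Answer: -97524911/21468 ≈ -4542.8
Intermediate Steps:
-17255/21468 + 13626/V(-127, 219) = -17255/21468 + 13626/(-130 - 1*(-127)) = -17255*1/21468 + 13626/(-130 + 127) = -17255/21468 + 13626/(-3) = -17255/21468 + 13626*(-⅓) = -17255/21468 - 4542 = -97524911/21468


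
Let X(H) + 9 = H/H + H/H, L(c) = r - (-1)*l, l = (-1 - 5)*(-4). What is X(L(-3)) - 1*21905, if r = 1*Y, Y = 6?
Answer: -21912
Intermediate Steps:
l = 24 (l = -6*(-4) = 24)
r = 6 (r = 1*6 = 6)
L(c) = 30 (L(c) = 6 - (-1)*24 = 6 - 1*(-24) = 6 + 24 = 30)
X(H) = -7 (X(H) = -9 + (H/H + H/H) = -9 + (1 + 1) = -9 + 2 = -7)
X(L(-3)) - 1*21905 = -7 - 1*21905 = -7 - 21905 = -21912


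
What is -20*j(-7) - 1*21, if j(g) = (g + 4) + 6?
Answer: -81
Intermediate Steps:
j(g) = 10 + g (j(g) = (4 + g) + 6 = 10 + g)
-20*j(-7) - 1*21 = -20*(10 - 7) - 1*21 = -20*3 - 21 = -60 - 21 = -81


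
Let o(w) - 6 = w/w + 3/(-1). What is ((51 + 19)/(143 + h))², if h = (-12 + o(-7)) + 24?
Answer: 4900/25281 ≈ 0.19382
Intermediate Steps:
o(w) = 4 (o(w) = 6 + (w/w + 3/(-1)) = 6 + (1 + 3*(-1)) = 6 + (1 - 3) = 6 - 2 = 4)
h = 16 (h = (-12 + 4) + 24 = -8 + 24 = 16)
((51 + 19)/(143 + h))² = ((51 + 19)/(143 + 16))² = (70/159)² = 4900/25281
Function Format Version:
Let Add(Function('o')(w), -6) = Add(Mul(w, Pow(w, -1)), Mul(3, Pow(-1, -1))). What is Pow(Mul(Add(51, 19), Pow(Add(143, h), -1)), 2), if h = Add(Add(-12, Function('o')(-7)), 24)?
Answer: Rational(4900, 25281) ≈ 0.19382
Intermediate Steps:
Function('o')(w) = 4 (Function('o')(w) = Add(6, Add(Mul(w, Pow(w, -1)), Mul(3, Pow(-1, -1)))) = Add(6, Add(1, Mul(3, -1))) = Add(6, Add(1, -3)) = Add(6, -2) = 4)
h = 16 (h = Add(Add(-12, 4), 24) = Add(-8, 24) = 16)
Pow(Mul(Add(51, 19), Pow(Add(143, h), -1)), 2) = Pow(Mul(Add(51, 19), Pow(Add(143, 16), -1)), 2) = Pow(Mul(70, Pow(159, -1)), 2) = Pow(Mul(70, Rational(1, 159)), 2) = Pow(Rational(70, 159), 2) = Rational(4900, 25281)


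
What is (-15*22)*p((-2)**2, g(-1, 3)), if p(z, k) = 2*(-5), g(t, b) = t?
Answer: 3300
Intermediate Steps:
p(z, k) = -10
(-15*22)*p((-2)**2, g(-1, 3)) = -15*22*(-10) = -330*(-10) = 3300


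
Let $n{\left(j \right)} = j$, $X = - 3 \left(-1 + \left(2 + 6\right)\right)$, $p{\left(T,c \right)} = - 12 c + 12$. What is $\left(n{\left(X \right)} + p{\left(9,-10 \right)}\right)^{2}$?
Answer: $12321$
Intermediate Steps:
$p{\left(T,c \right)} = 12 - 12 c$
$X = -21$ ($X = - 3 \left(-1 + 8\right) = \left(-3\right) 7 = -21$)
$\left(n{\left(X \right)} + p{\left(9,-10 \right)}\right)^{2} = \left(-21 + \left(12 - -120\right)\right)^{2} = \left(-21 + \left(12 + 120\right)\right)^{2} = \left(-21 + 132\right)^{2} = 111^{2} = 12321$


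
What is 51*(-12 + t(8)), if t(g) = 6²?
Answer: 1224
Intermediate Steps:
t(g) = 36
51*(-12 + t(8)) = 51*(-12 + 36) = 51*24 = 1224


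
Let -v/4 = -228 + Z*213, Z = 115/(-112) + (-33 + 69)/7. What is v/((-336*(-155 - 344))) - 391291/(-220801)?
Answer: 86709945715/49360505152 ≈ 1.7567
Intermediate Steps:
Z = 461/112 (Z = 115*(-1/112) + 36*(1/7) = -115/112 + 36/7 = 461/112 ≈ 4.1161)
v = -72657/28 (v = -4*(-228 + (461/112)*213) = -4*(-228 + 98193/112) = -4*72657/112 = -72657/28 ≈ -2594.9)
v/((-336*(-155 - 344))) - 391291/(-220801) = -72657*(-1/(336*(-155 - 344)))/28 - 391291/(-220801) = -72657/(28*((-336*(-499)))) - 391291*(-1/220801) = -72657/28/167664 + 391291/220801 = -72657/28*1/167664 + 391291/220801 = -24219/1564864 + 391291/220801 = 86709945715/49360505152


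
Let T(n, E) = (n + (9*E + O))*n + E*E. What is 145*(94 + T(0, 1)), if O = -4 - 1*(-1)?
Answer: 13775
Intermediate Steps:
O = -3 (O = -4 + 1 = -3)
T(n, E) = E² + n*(-3 + n + 9*E) (T(n, E) = (n + (9*E - 3))*n + E*E = (n + (-3 + 9*E))*n + E² = (-3 + n + 9*E)*n + E² = n*(-3 + n + 9*E) + E² = E² + n*(-3 + n + 9*E))
145*(94 + T(0, 1)) = 145*(94 + (1² + 0² - 3*0 + 9*1*0)) = 145*(94 + (1 + 0 + 0 + 0)) = 145*(94 + 1) = 145*95 = 13775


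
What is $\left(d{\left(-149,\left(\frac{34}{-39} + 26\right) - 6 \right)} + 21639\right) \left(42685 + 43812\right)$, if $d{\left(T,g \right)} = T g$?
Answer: $\frac{63382147199}{39} \approx 1.6252 \cdot 10^{9}$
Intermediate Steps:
$\left(d{\left(-149,\left(\frac{34}{-39} + 26\right) - 6 \right)} + 21639\right) \left(42685 + 43812\right) = \left(- 149 \left(\left(\frac{34}{-39} + 26\right) - 6\right) + 21639\right) \left(42685 + 43812\right) = \left(- 149 \left(\left(34 \left(- \frac{1}{39}\right) + 26\right) - 6\right) + 21639\right) 86497 = \left(- 149 \left(\left(- \frac{34}{39} + 26\right) - 6\right) + 21639\right) 86497 = \left(- 149 \left(\frac{980}{39} - 6\right) + 21639\right) 86497 = \left(\left(-149\right) \frac{746}{39} + 21639\right) 86497 = \left(- \frac{111154}{39} + 21639\right) 86497 = \frac{732767}{39} \cdot 86497 = \frac{63382147199}{39}$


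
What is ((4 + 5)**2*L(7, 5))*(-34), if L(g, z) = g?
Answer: -19278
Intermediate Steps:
((4 + 5)**2*L(7, 5))*(-34) = ((4 + 5)**2*7)*(-34) = (9**2*7)*(-34) = (81*7)*(-34) = 567*(-34) = -19278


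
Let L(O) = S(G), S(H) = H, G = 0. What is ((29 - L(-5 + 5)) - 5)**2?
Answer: 576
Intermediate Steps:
L(O) = 0
((29 - L(-5 + 5)) - 5)**2 = ((29 - 1*0) - 5)**2 = ((29 + 0) - 5)**2 = (29 - 5)**2 = 24**2 = 576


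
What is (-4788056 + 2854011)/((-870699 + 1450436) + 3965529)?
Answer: -1934045/4545266 ≈ -0.42551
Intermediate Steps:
(-4788056 + 2854011)/((-870699 + 1450436) + 3965529) = -1934045/(579737 + 3965529) = -1934045/4545266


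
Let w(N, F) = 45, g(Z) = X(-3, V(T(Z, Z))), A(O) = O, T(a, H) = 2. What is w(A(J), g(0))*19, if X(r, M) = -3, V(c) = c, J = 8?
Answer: 855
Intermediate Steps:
g(Z) = -3
w(A(J), g(0))*19 = 45*19 = 855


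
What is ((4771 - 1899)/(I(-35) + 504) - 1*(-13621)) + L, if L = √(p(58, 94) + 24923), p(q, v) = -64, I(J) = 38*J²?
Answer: 320462703/23527 + √24859 ≈ 13779.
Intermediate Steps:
L = √24859 (L = √(-64 + 24923) = √24859 ≈ 157.67)
((4771 - 1899)/(I(-35) + 504) - 1*(-13621)) + L = ((4771 - 1899)/(38*(-35)² + 504) - 1*(-13621)) + √24859 = (2872/(38*1225 + 504) + 13621) + √24859 = (2872/(46550 + 504) + 13621) + √24859 = (2872/47054 + 13621) + √24859 = (2872*(1/47054) + 13621) + √24859 = (1436/23527 + 13621) + √24859 = 320462703/23527 + √24859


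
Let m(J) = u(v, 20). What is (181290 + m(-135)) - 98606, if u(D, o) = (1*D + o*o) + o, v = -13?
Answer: 83091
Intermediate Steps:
u(D, o) = D + o + o² (u(D, o) = (D + o²) + o = D + o + o²)
m(J) = 407 (m(J) = -13 + 20 + 20² = -13 + 20 + 400 = 407)
(181290 + m(-135)) - 98606 = (181290 + 407) - 98606 = 181697 - 98606 = 83091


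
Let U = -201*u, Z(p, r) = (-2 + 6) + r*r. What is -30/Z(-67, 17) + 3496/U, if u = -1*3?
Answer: 1006238/176679 ≈ 5.6953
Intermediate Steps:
u = -3
Z(p, r) = 4 + r²
U = 603 (U = -201*(-3) = 603)
-30/Z(-67, 17) + 3496/U = -30/(4 + 17²) + 3496/603 = -30/(4 + 289) + 3496*(1/603) = -30/293 + 3496/603 = 1006238/176679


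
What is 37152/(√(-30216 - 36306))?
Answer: -6192*I*√66522/11087 ≈ -144.05*I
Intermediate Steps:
37152/(√(-30216 - 36306)) = 37152/(√(-66522)) = 37152/((I*√66522)) = 37152*(-I*√66522/66522) = -6192*I*√66522/11087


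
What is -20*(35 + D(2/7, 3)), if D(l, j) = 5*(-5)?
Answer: -200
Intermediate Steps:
D(l, j) = -25
-20*(35 + D(2/7, 3)) = -20*(35 - 25) = -20*10 = -200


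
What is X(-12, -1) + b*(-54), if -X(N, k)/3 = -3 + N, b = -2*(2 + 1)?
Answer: 369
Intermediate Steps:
b = -6 (b = -2*3 = -6)
X(N, k) = 9 - 3*N (X(N, k) = -3*(-3 + N) = 9 - 3*N)
X(-12, -1) + b*(-54) = (9 - 3*(-12)) - 6*(-54) = (9 + 36) + 324 = 45 + 324 = 369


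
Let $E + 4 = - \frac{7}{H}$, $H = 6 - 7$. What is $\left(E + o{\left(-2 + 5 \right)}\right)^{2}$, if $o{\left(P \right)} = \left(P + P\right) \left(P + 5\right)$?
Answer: $2601$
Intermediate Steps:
$H = -1$
$o{\left(P \right)} = 2 P \left(5 + P\right)$
$E = 3$ ($E = -4 - \frac{7}{-1} = -4 - -7 = -4 + 7 = 3$)
$\left(E + o{\left(-2 + 5 \right)}\right)^{2} = \left(3 + 2 \left(-2 + 5\right) \left(5 + \left(-2 + 5\right)\right)\right)^{2} = \left(3 + 2 \cdot 3 \left(5 + 3\right)\right)^{2} = \left(3 + 2 \cdot 3 \cdot 8\right)^{2} = \left(3 + 48\right)^{2} = 51^{2} = 2601$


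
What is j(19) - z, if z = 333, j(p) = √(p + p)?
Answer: -333 + √38 ≈ -326.84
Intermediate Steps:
j(p) = √2*√p (j(p) = √(2*p) = √2*√p)
j(19) - z = √2*√19 - 1*333 = √38 - 333 = -333 + √38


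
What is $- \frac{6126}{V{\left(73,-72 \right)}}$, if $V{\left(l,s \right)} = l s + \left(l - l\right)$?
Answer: $\frac{1021}{876} \approx 1.1655$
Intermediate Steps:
$V{\left(l,s \right)} = l s$ ($V{\left(l,s \right)} = l s + 0 = l s$)
$- \frac{6126}{V{\left(73,-72 \right)}} = - \frac{6126}{73 \left(-72\right)} = - \frac{6126}{-5256} = \left(-6126\right) \left(- \frac{1}{5256}\right) = \frac{1021}{876}$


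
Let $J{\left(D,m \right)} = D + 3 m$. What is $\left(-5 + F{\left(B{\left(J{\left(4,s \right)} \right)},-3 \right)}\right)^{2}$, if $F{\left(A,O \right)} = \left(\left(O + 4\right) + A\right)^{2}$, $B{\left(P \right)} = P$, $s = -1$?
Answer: $1$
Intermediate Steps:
$F{\left(A,O \right)} = \left(4 + A + O\right)^{2}$ ($F{\left(A,O \right)} = \left(\left(4 + O\right) + A\right)^{2} = \left(4 + A + O\right)^{2}$)
$\left(-5 + F{\left(B{\left(J{\left(4,s \right)} \right)},-3 \right)}\right)^{2} = \left(-5 + \left(4 + \left(4 + 3 \left(-1\right)\right) - 3\right)^{2}\right)^{2} = \left(-5 + \left(4 + \left(4 - 3\right) - 3\right)^{2}\right)^{2} = \left(-5 + \left(4 + 1 - 3\right)^{2}\right)^{2} = \left(-5 + 2^{2}\right)^{2} = \left(-5 + 4\right)^{2} = \left(-1\right)^{2} = 1$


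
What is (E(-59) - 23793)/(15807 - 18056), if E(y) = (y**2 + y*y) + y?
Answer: 16890/2249 ≈ 7.5100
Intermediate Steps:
E(y) = y + 2*y**2 (E(y) = (y**2 + y**2) + y = 2*y**2 + y = y + 2*y**2)
(E(-59) - 23793)/(15807 - 18056) = (-59*(1 + 2*(-59)) - 23793)/(15807 - 18056) = (-59*(1 - 118) - 23793)/(-2249) = (-59*(-117) - 23793)*(-1/2249) = (6903 - 23793)*(-1/2249) = -16890*(-1/2249) = 16890/2249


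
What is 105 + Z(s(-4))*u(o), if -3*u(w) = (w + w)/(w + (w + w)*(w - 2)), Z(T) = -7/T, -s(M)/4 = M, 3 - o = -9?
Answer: 7561/72 ≈ 105.01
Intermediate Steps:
o = 12 (o = 3 - 1*(-9) = 3 + 9 = 12)
s(M) = -4*M
u(w) = -2*w/(3*(w + 2*w*(-2 + w))) (u(w) = -(w + w)/(3*(w + (w + w)*(w - 2))) = -2*w/(3*(w + (2*w)*(-2 + w))) = -2*w/(3*(w + 2*w*(-2 + w))))
105 + Z(s(-4))*u(o) = 105 + (-7/((-4*(-4))))*(-2/(-9 + 6*12)) = 105 + (-7/16)*(-2/(-9 + 72)) = 105 + (-7*1/16)*(-2/63) = 105 - (-7)/(8*63) = 105 - 7/16*(-2/63) = 105 + 1/72 = 7561/72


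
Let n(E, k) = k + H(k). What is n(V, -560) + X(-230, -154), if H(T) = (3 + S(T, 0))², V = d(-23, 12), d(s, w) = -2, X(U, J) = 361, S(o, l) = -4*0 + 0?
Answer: -190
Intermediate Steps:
S(o, l) = 0 (S(o, l) = 0 + 0 = 0)
V = -2
H(T) = 9 (H(T) = (3 + 0)² = 3² = 9)
n(E, k) = 9 + k (n(E, k) = k + 9 = 9 + k)
n(V, -560) + X(-230, -154) = (9 - 560) + 361 = -551 + 361 = -190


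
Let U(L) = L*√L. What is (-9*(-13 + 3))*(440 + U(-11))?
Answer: 39600 - 990*I*√11 ≈ 39600.0 - 3283.5*I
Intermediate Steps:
U(L) = L^(3/2)
(-9*(-13 + 3))*(440 + U(-11)) = (-9*(-13 + 3))*(440 + (-11)^(3/2)) = (-9*(-10))*(440 - 11*I*√11) = 90*(440 - 11*I*√11) = 39600 - 990*I*√11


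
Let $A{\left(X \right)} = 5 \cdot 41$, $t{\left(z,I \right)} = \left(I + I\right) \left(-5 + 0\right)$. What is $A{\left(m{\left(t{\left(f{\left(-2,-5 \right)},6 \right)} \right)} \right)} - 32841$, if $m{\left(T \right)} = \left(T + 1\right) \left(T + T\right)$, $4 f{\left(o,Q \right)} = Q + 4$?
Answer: $-32636$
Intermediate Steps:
$f{\left(o,Q \right)} = 1 + \frac{Q}{4}$ ($f{\left(o,Q \right)} = \frac{Q + 4}{4} = \frac{4 + Q}{4} = 1 + \frac{Q}{4}$)
$t{\left(z,I \right)} = - 10 I$ ($t{\left(z,I \right)} = 2 I \left(-5\right) = - 10 I$)
$m{\left(T \right)} = 2 T \left(1 + T\right)$ ($m{\left(T \right)} = \left(1 + T\right) 2 T = 2 T \left(1 + T\right)$)
$A{\left(X \right)} = 205$
$A{\left(m{\left(t{\left(f{\left(-2,-5 \right)},6 \right)} \right)} \right)} - 32841 = 205 - 32841 = -32636$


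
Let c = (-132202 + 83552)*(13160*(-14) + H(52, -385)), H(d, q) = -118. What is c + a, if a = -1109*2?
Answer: 8969014482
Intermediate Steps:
a = -2218
c = 8969016700 (c = (-132202 + 83552)*(13160*(-14) - 118) = -48650*(-184240 - 118) = -48650*(-184358) = 8969016700)
c + a = 8969016700 - 2218 = 8969014482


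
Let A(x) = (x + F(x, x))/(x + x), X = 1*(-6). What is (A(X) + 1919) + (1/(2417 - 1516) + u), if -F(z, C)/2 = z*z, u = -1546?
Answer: 683861/1802 ≈ 379.50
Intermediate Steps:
X = -6
F(z, C) = -2*z**2 (F(z, C) = -2*z*z = -2*z**2)
A(x) = (x - 2*x**2)/(2*x) (A(x) = (x - 2*x**2)/(x + x) = (x - 2*x**2)/((2*x)) = (x - 2*x**2)*(1/(2*x)) = (x - 2*x**2)/(2*x))
(A(X) + 1919) + (1/(2417 - 1516) + u) = ((1/2 - 1*(-6)) + 1919) + (1/(2417 - 1516) - 1546) = ((1/2 + 6) + 1919) + (1/901 - 1546) = (13/2 + 1919) + (1/901 - 1546) = 3851/2 - 1392945/901 = 683861/1802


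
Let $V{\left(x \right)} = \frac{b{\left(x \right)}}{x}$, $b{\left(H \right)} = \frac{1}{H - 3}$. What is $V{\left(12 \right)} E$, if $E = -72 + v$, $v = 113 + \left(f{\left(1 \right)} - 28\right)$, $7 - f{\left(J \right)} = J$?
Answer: $\frac{19}{108} \approx 0.17593$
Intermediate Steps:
$b{\left(H \right)} = \frac{1}{-3 + H}$
$f{\left(J \right)} = 7 - J$
$v = 91$ ($v = 113 + \left(\left(7 - 1\right) - 28\right) = 113 + \left(6 - 28\right) = 113 - 22 = 91$)
$V{\left(x \right)} = \frac{1}{x \left(-3 + x\right)}$ ($V{\left(x \right)} = \frac{1}{\left(-3 + x\right) x} = \frac{1}{x \left(-3 + x\right)}$)
$E = 19$ ($E = -72 + 91 = 19$)
$V{\left(12 \right)} E = \frac{1}{12 \left(-3 + 12\right)} 19 = \frac{1}{12 \cdot 9} \cdot 19 = \frac{1}{12} \cdot \frac{1}{9} \cdot 19 = \frac{1}{108} \cdot 19 = \frac{19}{108}$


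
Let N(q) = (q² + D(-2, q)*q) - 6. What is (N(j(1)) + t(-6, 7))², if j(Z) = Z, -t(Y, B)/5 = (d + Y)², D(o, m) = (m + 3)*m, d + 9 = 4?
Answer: 367236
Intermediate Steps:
d = -5 (d = -9 + 4 = -5)
D(o, m) = m*(3 + m) (D(o, m) = (3 + m)*m = m*(3 + m))
t(Y, B) = -5*(-5 + Y)²
N(q) = -6 + q² + q²*(3 + q) (N(q) = (q² + (q*(3 + q))*q) - 6 = (q² + q²*(3 + q)) - 6 = -6 + q² + q²*(3 + q))
(N(j(1)) + t(-6, 7))² = ((-6 + 1³ + 4*1²) - 5*(-5 - 6)²)² = ((-6 + 1 + 4*1) - 5*(-11)²)² = ((-6 + 1 + 4) - 5*121)² = (-1 - 605)² = (-606)² = 367236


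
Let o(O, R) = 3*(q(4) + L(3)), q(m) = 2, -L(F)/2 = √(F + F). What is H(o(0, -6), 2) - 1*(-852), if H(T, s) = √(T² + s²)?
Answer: 852 + 2*√(64 - 18*√6) ≈ 860.92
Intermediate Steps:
L(F) = -2*√2*√F (L(F) = -2*√(F + F) = -2*√2*√F)
o(O, R) = 6 - 6*√6 (o(O, R) = 3*(2 - 2*√2*√3) = 3*(2 - 2*√6) = 6 - 6*√6)
H(o(0, -6), 2) - 1*(-852) = √((6 - 6*√6)² + 2²) - 1*(-852) = √((6 - 6*√6)² + 4) + 852 = √(4 + (6 - 6*√6)²) + 852 = 852 + √(4 + (6 - 6*√6)²)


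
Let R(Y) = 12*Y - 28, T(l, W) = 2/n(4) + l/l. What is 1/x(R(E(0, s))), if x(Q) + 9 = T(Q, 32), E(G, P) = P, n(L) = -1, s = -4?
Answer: -⅒ ≈ -0.10000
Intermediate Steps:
T(l, W) = -1 (T(l, W) = 2/(-1) + l/l = 2*(-1) + 1 = -2 + 1 = -1)
R(Y) = -28 + 12*Y
x(Q) = -10 (x(Q) = -9 - 1 = -10)
1/x(R(E(0, s))) = 1/(-10) = -⅒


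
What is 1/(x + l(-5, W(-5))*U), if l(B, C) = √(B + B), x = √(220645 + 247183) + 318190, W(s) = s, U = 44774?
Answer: 1/(2*(159095 + √116957 + 22387*I*√10)) ≈ 2.6196e-6 - 1.1632e-6*I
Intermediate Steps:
x = 318190 + 2*√116957 (x = √467828 + 318190 = 2*√116957 + 318190 = 318190 + 2*√116957 ≈ 3.1887e+5)
l(B, C) = √2*√B (l(B, C) = √(2*B) = √2*√B)
1/(x + l(-5, W(-5))*U) = 1/((318190 + 2*√116957) + (√2*√(-5))*44774) = 1/((318190 + 2*√116957) + (√2*(I*√5))*44774) = 1/((318190 + 2*√116957) + (I*√10)*44774) = 1/((318190 + 2*√116957) + 44774*I*√10) = 1/(318190 + 2*√116957 + 44774*I*√10)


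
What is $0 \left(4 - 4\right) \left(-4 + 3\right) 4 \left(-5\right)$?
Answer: $0$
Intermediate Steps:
$0 \left(4 - 4\right) \left(-4 + 3\right) 4 \left(-5\right) = 0 \cdot 0 \left(\left(-1\right) 4\right) \left(-5\right) = 0 \cdot 0 \left(-4\right) \left(-5\right) = 0 \cdot 0 \left(-5\right) = 0 \cdot 0 = 0$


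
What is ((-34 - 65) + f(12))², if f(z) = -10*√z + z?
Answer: 8769 + 3480*√3 ≈ 14797.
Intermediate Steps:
f(z) = z - 10*√z
((-34 - 65) + f(12))² = ((-34 - 65) + (12 - 20*√3))² = (-99 + (12 - 20*√3))² = (-87 - 20*√3)²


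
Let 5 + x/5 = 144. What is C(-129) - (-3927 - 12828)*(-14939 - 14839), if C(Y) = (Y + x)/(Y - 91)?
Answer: -54882343183/110 ≈ -4.9893e+8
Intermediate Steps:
x = 695 (x = -25 + 5*144 = -25 + 720 = 695)
C(Y) = (695 + Y)/(-91 + Y) (C(Y) = (Y + 695)/(Y - 91) = (695 + Y)/(-91 + Y))
C(-129) - (-3927 - 12828)*(-14939 - 14839) = (695 - 129)/(-91 - 129) - (-3927 - 12828)*(-14939 - 14839) = 566/(-220) - (-16755)*(-29778) = -1/220*566 - 1*498930390 = -283/110 - 498930390 = -54882343183/110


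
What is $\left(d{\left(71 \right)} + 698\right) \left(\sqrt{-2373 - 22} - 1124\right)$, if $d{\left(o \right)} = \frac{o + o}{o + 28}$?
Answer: $- \frac{77830256}{99} + \frac{69244 i \sqrt{2395}}{99} \approx -7.8616 \cdot 10^{5} + 34229.0 i$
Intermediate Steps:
$d{\left(o \right)} = \frac{2 o}{28 + o}$
$\left(d{\left(71 \right)} + 698\right) \left(\sqrt{-2373 - 22} - 1124\right) = \left(2 \cdot 71 \frac{1}{28 + 71} + 698\right) \left(\sqrt{-2373 - 22} - 1124\right) = \left(2 \cdot 71 \cdot \frac{1}{99} + 698\right) \left(\sqrt{-2395} - 1124\right) = \left(2 \cdot 71 \cdot \frac{1}{99} + 698\right) \left(i \sqrt{2395} - 1124\right) = \left(\frac{142}{99} + 698\right) \left(-1124 + i \sqrt{2395}\right) = \frac{69244 \left(-1124 + i \sqrt{2395}\right)}{99} = - \frac{77830256}{99} + \frac{69244 i \sqrt{2395}}{99}$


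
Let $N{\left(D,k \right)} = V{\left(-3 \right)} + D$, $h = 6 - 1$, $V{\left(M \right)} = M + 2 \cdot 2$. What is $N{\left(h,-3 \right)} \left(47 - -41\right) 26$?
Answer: $13728$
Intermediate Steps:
$V{\left(M \right)} = 4 + M$ ($V{\left(M \right)} = M + 4 = 4 + M$)
$h = 5$ ($h = 6 - 1 = 5$)
$N{\left(D,k \right)} = 1 + D$ ($N{\left(D,k \right)} = \left(4 - 3\right) + D = 1 + D$)
$N{\left(h,-3 \right)} \left(47 - -41\right) 26 = \left(1 + 5\right) \left(47 - -41\right) 26 = 6 \left(47 + 41\right) 26 = 6 \cdot 88 \cdot 26 = 528 \cdot 26 = 13728$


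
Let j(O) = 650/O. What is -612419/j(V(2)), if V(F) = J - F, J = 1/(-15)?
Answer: 18984989/9750 ≈ 1947.2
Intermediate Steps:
J = -1/15 ≈ -0.066667
V(F) = -1/15 - F
-612419/j(V(2)) = -612419/(650/(-1/15 - 1*2)) = -612419/(650/(-1/15 - 2)) = -612419/(650/(-31/15)) = -612419/(650*(-15/31)) = -612419/(-9750/31) = -612419*(-31/9750) = 18984989/9750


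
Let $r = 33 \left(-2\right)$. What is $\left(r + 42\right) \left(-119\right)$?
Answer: $2856$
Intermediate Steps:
$r = -66$
$\left(r + 42\right) \left(-119\right) = \left(-66 + 42\right) \left(-119\right) = \left(-24\right) \left(-119\right) = 2856$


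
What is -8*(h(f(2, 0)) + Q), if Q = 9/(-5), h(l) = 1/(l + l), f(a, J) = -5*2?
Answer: 74/5 ≈ 14.800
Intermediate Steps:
f(a, J) = -10
h(l) = 1/(2*l)
Q = -9/5 (Q = 9*(-⅕) = -9/5 ≈ -1.8000)
-8*(h(f(2, 0)) + Q) = -8*((½)/(-10) - 9/5) = -8*((½)*(-⅒) - 9/5) = -8*(-1/20 - 9/5) = -8*(-37/20) = 74/5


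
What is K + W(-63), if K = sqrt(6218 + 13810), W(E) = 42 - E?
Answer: 105 + 2*sqrt(5007) ≈ 246.52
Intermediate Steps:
K = 2*sqrt(5007) (K = sqrt(20028) = 2*sqrt(5007) ≈ 141.52)
K + W(-63) = 2*sqrt(5007) + (42 - 1*(-63)) = 2*sqrt(5007) + (42 + 63) = 2*sqrt(5007) + 105 = 105 + 2*sqrt(5007)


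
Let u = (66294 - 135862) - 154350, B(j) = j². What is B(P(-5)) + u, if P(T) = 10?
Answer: -223818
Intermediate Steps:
u = -223918 (u = -69568 - 154350 = -223918)
B(P(-5)) + u = 10² - 223918 = 100 - 223918 = -223818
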